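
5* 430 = 2150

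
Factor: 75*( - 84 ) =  - 2^2*3^2*5^2  *  7^1 = - 6300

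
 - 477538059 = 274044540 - 751582599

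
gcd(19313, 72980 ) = 89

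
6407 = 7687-1280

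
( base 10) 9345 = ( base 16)2481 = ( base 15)2B80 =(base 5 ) 244340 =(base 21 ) 1040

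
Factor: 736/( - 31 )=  - 2^5 * 23^1* 31^( - 1)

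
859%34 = 9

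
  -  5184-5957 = -11141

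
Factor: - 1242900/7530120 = -6905/41834 =-2^(-1 )*5^1 * 13^(-1)*1381^1 *1609^( -1 )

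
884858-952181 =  - 67323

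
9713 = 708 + 9005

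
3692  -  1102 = 2590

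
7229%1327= 594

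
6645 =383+6262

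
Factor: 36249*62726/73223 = 2273754774/73223=2^1*3^1*37^( - 1)*43^1*79^1*281^1 * 397^1*1979^ ( - 1)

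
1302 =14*93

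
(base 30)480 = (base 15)1210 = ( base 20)9c0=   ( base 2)111100000000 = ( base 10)3840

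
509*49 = 24941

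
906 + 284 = 1190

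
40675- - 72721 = 113396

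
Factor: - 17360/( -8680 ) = 2=   2^1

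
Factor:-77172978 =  - 2^1* 3^1 *12862163^1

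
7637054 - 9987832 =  - 2350778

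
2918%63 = 20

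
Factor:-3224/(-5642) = 2^2*7^(  -  1 ) = 4/7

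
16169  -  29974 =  - 13805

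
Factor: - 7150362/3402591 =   -  2383454/1134197 = -2^1* 31^( - 1 )*36587^(  -  1 )*1191727^1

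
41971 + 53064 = 95035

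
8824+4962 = 13786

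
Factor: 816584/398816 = 991/484 = 2^( -2 )*11^ ( - 2) *991^1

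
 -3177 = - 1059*3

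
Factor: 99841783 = 223^1*463^1*967^1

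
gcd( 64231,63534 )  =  1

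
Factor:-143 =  - 11^1*13^1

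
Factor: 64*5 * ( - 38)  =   - 2^7*5^1*19^1 = - 12160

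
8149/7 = 8149/7 = 1164.14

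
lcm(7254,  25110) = 326430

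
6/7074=1/1179 =0.00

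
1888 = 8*236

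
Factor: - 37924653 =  - 3^1*13^1*972427^1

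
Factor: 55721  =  55721^1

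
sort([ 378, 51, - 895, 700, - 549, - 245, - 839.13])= [ - 895,-839.13, - 549, - 245,  51, 378 , 700]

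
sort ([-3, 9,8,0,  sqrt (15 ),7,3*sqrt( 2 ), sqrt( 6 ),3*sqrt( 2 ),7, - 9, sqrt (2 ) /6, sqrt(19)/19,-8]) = [-9, - 8, -3,  0 , sqrt( 19 )/19,sqrt(2)/6, sqrt ( 6),sqrt(15 ),3*sqrt( 2), 3*sqrt( 2 ),  7,7,8,9] 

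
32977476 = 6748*4887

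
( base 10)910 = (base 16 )38E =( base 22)1J8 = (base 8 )1616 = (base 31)TB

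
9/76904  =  9/76904= 0.00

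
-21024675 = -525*40047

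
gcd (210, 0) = 210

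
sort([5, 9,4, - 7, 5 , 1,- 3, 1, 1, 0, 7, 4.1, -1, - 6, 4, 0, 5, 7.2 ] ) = [ - 7, - 6, - 3, -1 , 0, 0, 1, 1, 1,4,4, 4.1, 5, 5,  5,7,7.2, 9 ] 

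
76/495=76/495 = 0.15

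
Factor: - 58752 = -2^7*3^3*17^1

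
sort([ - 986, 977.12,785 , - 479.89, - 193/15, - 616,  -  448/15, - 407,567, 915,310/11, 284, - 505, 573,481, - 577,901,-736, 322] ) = [ - 986,  -  736, - 616,-577 , -505, - 479.89,-407, - 448/15, - 193/15 , 310/11,284, 322,481,  567, 573 , 785, 901,915,977.12] 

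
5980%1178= 90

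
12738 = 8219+4519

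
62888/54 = 31444/27 = 1164.59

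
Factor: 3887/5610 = 2^(-1)*3^( - 1 )*5^( - 1)*11^( - 1 )*13^2  *  17^ ( - 1)*23^1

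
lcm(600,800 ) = 2400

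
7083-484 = 6599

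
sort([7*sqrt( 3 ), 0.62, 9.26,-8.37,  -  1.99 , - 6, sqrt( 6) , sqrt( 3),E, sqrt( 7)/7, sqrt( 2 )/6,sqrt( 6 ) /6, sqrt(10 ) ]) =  [-8.37,-6,  -  1.99, sqrt ( 2) /6,sqrt( 7 ) /7, sqrt( 6 ) /6 , 0.62, sqrt(3), sqrt( 6 ),E, sqrt(10), 9.26, 7*sqrt( 3 )] 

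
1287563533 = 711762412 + 575801121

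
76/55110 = 38/27555 = 0.00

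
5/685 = 1/137  =  0.01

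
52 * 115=5980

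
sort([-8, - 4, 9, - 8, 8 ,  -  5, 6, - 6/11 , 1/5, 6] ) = [ - 8,  -  8, - 5, - 4, - 6/11, 1/5, 6,6, 8, 9 ]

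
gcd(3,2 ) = 1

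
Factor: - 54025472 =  - 2^8*239^1*883^1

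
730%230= 40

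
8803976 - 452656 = 8351320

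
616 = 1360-744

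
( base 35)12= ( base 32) 15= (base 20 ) 1H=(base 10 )37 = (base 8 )45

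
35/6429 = 35/6429  =  0.01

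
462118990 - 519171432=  -57052442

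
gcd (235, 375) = 5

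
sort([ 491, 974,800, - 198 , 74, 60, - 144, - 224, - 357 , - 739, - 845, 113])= [- 845, - 739, - 357, - 224,-198, - 144, 60,74 , 113,  491,800,974]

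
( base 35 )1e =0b110001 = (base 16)31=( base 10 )49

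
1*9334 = 9334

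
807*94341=76133187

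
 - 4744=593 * ( - 8) 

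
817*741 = 605397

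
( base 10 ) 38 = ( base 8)46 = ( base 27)1b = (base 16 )26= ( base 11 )35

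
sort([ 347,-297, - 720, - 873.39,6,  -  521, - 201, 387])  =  [ - 873.39,-720, - 521, - 297, - 201,6,347, 387]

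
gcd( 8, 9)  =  1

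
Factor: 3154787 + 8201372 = 11356159^1 = 11356159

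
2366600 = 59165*40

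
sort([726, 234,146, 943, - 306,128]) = [ - 306, 128, 146,234,  726,  943 ] 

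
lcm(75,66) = 1650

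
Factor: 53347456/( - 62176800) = - 2^2*3^( - 1)*  5^(-2)*7^(-1 )*431^1*967^1 *3701^( - 1) = - 1667108/1943025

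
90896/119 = 90896/119= 763.83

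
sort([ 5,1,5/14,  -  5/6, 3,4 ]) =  [ - 5/6,5/14,1,3,4, 5]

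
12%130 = 12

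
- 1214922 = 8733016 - 9947938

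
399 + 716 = 1115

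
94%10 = 4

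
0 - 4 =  - 4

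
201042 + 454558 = 655600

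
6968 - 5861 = 1107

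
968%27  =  23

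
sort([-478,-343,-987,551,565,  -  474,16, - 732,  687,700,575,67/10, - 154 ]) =[ - 987, - 732,-478,-474, - 343,-154,  67/10,16, 551,565,575, 687, 700]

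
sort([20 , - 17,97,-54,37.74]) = [ -54,-17, 20,37.74,97]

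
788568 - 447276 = 341292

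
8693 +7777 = 16470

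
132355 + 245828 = 378183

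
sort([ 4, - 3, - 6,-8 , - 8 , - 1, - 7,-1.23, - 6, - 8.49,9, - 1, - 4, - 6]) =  [ - 8.49, - 8 ,-8,-7, - 6, - 6, - 6,  -  4 , - 3, - 1.23, - 1,-1 , 4, 9] 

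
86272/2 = 43136 = 43136.00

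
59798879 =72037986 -12239107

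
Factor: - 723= - 3^1*241^1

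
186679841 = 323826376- 137146535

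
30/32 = 15/16 = 0.94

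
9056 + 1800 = 10856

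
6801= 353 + 6448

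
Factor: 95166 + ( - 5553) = 89613 = 3^3*3319^1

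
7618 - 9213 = -1595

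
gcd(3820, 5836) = 4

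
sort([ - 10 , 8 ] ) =[ - 10 , 8]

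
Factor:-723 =-3^1*241^1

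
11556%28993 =11556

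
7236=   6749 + 487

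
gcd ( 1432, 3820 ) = 4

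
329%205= 124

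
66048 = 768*86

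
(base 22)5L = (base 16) 83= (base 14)95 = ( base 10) 131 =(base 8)203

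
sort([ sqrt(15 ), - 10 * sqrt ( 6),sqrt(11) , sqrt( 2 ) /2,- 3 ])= [ - 10*sqrt(6), - 3,  sqrt(2)/2,sqrt ( 11), sqrt(15 ) ] 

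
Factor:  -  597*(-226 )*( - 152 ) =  - 2^4*3^1*19^1*113^1*199^1 =- 20508144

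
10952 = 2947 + 8005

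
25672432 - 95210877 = -69538445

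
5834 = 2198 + 3636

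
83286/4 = 41643/2= 20821.50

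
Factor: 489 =3^1*163^1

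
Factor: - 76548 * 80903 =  -6192962844   =  -2^2* 3^1*17^1 * 4759^1* 6379^1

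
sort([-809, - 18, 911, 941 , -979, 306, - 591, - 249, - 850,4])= [ - 979,-850,  -  809,-591,-249,-18,4,306,911, 941] 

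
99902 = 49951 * 2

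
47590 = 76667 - 29077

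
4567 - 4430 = 137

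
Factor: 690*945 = 2^1 *3^4*5^2*  7^1*23^1  =  652050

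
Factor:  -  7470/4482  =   - 5/3 = -3^(-1)*5^1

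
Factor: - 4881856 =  - 2^6*7^1*  17^1*641^1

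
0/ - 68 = 0/1= -  0.00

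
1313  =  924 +389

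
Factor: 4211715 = 3^1*5^1*59^1* 4759^1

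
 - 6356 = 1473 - 7829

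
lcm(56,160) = 1120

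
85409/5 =85409/5 = 17081.80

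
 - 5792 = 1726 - 7518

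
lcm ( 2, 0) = 0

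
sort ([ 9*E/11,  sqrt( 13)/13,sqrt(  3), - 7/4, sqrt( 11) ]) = [ -7/4, sqrt( 13 ) /13 , sqrt( 3),9*E/11,sqrt(11 )] 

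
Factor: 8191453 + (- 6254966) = 1936487 = 7^1*17^1*16273^1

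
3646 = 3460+186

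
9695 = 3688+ 6007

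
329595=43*7665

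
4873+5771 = 10644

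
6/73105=6/73105 =0.00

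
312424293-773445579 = -461021286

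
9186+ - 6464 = 2722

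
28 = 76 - 48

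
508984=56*9089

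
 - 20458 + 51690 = 31232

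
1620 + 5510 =7130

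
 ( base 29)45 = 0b1111001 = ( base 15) 81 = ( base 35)3g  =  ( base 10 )121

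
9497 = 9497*1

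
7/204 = 7/204 = 0.03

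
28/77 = 4/11=0.36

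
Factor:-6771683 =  - 23^1*41^1 *43^1*167^1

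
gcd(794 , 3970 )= 794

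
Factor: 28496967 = 3^1*31^1*  306419^1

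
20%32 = 20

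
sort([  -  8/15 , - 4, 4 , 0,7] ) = [-4, - 8/15,  0 , 4,  7]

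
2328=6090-3762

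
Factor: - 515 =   -  5^1*103^1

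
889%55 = 9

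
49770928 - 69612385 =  - 19841457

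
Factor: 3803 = 3803^1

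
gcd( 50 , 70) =10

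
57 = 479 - 422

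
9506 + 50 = 9556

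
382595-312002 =70593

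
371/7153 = 371/7153 = 0.05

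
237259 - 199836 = 37423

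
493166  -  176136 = 317030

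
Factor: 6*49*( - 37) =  - 2^1* 3^1*7^2*37^1 = - 10878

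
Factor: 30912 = 2^6*3^1*7^1*23^1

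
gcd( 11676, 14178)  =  834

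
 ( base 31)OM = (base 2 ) 1011111110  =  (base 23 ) 1A7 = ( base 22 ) 1CI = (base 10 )766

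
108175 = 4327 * 25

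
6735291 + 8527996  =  15263287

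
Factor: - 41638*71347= - 2^1*109^1*191^1*71347^1 = - 2970746386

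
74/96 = 37/48  =  0.77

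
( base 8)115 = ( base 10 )77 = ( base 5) 302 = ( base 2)1001101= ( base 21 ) 3e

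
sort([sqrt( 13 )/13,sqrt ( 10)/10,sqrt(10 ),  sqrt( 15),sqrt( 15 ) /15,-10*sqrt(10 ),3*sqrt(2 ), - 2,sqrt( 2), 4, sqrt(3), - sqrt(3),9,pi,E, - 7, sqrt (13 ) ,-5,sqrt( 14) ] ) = [ - 10*sqrt( 10),-7, - 5, - 2, - sqrt( 3 ),  sqrt( 15)/15, sqrt( 13)/13,  sqrt(10) /10, sqrt( 2),sqrt( 3 ),  E,  pi , sqrt(10 ),  sqrt( 13),sqrt( 14 ) , sqrt( 15 ), 4,3*sqrt( 2 ), 9]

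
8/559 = 8/559 = 0.01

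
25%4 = 1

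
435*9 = 3915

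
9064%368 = 232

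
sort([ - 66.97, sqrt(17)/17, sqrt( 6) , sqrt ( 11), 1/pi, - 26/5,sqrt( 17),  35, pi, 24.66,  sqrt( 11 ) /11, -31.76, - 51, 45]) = [ - 66.97,-51, - 31.76, - 26/5,sqrt(17)/17, sqrt(11) /11, 1/pi,  sqrt( 6), pi, sqrt( 11 ), sqrt( 17), 24.66,35, 45] 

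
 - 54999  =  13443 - 68442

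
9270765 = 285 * 32529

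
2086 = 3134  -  1048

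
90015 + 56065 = 146080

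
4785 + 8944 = 13729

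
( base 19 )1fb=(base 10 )657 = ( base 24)139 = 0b1010010001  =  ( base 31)l6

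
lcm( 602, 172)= 1204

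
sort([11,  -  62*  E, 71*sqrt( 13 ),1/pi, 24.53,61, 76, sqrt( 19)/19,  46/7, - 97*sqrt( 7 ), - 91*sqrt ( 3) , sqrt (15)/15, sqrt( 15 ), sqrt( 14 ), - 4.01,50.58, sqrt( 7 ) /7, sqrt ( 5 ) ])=[- 97*sqrt( 7 ),- 62*E, - 91 * sqrt( 3 ),-4.01, sqrt( 19) /19, sqrt( 15) /15,  1/pi,  sqrt(7)/7, sqrt( 5 ), sqrt( 14), sqrt(15),46/7,11, 24.53,50.58, 61,76, 71 * sqrt( 13) ] 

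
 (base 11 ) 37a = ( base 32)E2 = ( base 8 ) 702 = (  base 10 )450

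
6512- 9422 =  - 2910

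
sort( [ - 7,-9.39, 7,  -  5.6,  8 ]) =[-9.39, - 7, - 5.6, 7,8]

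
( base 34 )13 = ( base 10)37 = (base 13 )2B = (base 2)100101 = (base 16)25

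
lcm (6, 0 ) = 0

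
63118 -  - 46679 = 109797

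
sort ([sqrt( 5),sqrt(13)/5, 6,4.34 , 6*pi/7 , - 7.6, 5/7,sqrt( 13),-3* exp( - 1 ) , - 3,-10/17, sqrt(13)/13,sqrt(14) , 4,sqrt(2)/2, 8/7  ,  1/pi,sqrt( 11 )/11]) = [ - 7.6 , - 3,  -  3*exp( - 1), - 10/17, sqrt( 13)/13 , sqrt(11 )/11,  1/pi, sqrt(2 )/2,  5/7,sqrt ( 13 )/5, 8/7, sqrt(5),6*pi/7 , sqrt( 13) , sqrt(14),4,  4.34,6]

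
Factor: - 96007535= - 5^1 * 13^1*1477039^1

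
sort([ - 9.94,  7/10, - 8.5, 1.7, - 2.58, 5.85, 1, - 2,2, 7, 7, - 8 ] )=[ - 9.94, - 8.5, - 8, - 2.58, - 2, 7/10,1 , 1.7,  2,5.85,7,7] 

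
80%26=2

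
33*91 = 3003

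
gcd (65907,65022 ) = 3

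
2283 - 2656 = -373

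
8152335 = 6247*1305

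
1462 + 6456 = 7918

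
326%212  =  114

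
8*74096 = 592768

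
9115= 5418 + 3697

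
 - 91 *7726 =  - 703066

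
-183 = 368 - 551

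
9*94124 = 847116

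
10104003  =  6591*1533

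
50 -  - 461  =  511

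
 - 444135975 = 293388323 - 737524298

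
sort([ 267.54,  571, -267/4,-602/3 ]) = [ - 602/3, - 267/4,267.54,571] 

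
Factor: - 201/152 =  - 2^( - 3 )*3^1*19^(-1 )*67^1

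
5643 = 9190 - 3547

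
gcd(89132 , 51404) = 4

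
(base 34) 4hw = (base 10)5234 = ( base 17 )111F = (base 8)12162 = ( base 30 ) 5oe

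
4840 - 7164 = -2324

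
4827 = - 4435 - -9262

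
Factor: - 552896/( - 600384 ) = 3^(-1)*59^( - 1 )*163^1 = 163/177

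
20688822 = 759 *27258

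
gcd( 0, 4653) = 4653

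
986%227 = 78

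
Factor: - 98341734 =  - 2^1* 3^1 * 31^1*528719^1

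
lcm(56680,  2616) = 170040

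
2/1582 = 1/791 = 0.00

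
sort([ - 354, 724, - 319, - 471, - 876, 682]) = [ - 876, - 471, - 354,- 319, 682,724]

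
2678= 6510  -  3832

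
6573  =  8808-2235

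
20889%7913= 5063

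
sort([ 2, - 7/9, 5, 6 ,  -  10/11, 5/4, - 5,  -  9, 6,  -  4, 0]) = [ - 9, - 5,-4, - 10/11,- 7/9, 0, 5/4, 2, 5 , 6, 6 ] 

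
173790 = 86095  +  87695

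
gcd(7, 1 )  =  1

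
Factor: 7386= 2^1* 3^1 * 1231^1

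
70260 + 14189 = 84449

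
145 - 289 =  -144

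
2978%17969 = 2978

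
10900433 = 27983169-17082736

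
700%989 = 700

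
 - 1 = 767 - 768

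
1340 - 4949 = -3609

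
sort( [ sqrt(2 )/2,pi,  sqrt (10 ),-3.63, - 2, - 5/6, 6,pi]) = [-3.63, - 2,  -  5/6,sqrt(2)/2, pi,pi, sqrt( 10 ),6]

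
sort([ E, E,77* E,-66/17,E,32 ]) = [ - 66/17, E,  E,E,32,77*E ] 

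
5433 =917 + 4516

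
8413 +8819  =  17232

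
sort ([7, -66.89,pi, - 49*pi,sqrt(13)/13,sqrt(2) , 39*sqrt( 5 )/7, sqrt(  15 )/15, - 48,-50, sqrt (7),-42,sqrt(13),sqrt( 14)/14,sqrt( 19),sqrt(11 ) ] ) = [-49* pi, - 66.89, - 50,  -  48, - 42,  sqrt ( 15 )/15,  sqrt(14 ) /14,sqrt(13 )/13, sqrt ( 2 ), sqrt(7),pi,sqrt( 11 ), sqrt(13),  sqrt(19 ), 7,39*sqrt (5)/7 ]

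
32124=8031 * 4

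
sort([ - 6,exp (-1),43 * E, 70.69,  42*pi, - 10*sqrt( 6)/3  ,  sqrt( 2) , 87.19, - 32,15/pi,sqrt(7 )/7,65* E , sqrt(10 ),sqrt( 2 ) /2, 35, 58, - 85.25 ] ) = [ -85.25, - 32 , - 10*sqrt(6 ) /3, - 6, exp( - 1),sqrt( 7) /7,sqrt(2) /2, sqrt( 2 ), sqrt(10 ),15/pi , 35 , 58,70.69,87.19, 43*E,42*pi,65 * E]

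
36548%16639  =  3270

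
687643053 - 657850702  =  29792351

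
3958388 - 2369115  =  1589273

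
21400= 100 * 214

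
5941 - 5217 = 724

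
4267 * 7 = 29869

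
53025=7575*7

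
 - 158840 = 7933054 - 8091894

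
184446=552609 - 368163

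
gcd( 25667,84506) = 1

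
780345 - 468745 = 311600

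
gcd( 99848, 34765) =1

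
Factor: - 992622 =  - 2^1*3^1*165437^1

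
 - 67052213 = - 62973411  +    -  4078802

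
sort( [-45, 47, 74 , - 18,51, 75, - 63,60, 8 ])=[ - 63, - 45,  -  18,  8, 47,51,60, 74, 75]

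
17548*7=122836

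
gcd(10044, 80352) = 10044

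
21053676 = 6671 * 3156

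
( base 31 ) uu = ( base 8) 1700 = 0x3C0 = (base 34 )S8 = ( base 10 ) 960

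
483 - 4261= - 3778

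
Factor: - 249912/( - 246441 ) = 72/71 = 2^3*3^2*71^( - 1 ) 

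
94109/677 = 94109/677 = 139.01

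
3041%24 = 17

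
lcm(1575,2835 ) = 14175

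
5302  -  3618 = 1684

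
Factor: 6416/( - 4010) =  - 2^3* 5^(  -  1 ) = -  8/5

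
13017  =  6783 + 6234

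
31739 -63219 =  - 31480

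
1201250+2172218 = 3373468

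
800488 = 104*7697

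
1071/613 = 1 + 458/613 = 1.75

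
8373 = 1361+7012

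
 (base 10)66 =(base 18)3C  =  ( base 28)2a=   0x42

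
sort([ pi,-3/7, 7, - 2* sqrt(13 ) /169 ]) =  [ -3/7, - 2*sqrt( 13 )/169, pi,  7]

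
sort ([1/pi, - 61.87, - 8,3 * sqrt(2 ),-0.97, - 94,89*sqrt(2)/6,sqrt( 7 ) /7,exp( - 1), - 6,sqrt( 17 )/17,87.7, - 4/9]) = [ - 94, - 61.87, - 8,  -  6, - 0.97, - 4/9,sqrt(17 ) /17,  1/pi,exp ( - 1 ), sqrt(7) /7,3*sqrt(2 ), 89*sqrt(2 )/6,87.7 ] 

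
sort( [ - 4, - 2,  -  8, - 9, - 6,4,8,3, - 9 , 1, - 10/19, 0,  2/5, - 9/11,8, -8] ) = [- 9, - 9, - 8, - 8, - 6, - 4 ,-2, - 9/11, - 10/19,0,2/5,1,3,4,8,8]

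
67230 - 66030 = 1200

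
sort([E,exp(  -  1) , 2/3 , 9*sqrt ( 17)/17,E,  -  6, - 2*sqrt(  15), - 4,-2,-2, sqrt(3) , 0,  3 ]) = [-2 * sqrt( 15),-6,-4, - 2, - 2,0, exp( - 1 ), 2/3,sqrt(3), 9*sqrt( 17)/17, E,E,3]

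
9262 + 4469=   13731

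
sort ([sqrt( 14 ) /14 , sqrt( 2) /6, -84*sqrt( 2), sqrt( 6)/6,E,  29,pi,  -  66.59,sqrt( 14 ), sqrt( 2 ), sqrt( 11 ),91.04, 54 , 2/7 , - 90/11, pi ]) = [ - 84*sqrt( 2 ) , - 66.59,-90/11,sqrt( 2)/6, sqrt(14)/14, 2/7,sqrt(6)/6, sqrt (2),  E , pi , pi, sqrt(11), sqrt( 14 ), 29, 54,91.04 ]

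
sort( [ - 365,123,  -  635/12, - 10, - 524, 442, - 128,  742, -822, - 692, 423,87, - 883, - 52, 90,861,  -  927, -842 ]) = [ -927, - 883 , - 842, -822,  -  692,  -  524, - 365,  -  128,- 635/12, -52, - 10,87,  90 , 123, 423, 442 , 742,861]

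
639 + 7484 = 8123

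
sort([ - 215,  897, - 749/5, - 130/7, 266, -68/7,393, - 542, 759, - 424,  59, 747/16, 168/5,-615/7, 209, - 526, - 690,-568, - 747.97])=[ - 747.97, - 690, - 568,-542,  -  526, - 424, - 215, - 749/5, - 615/7, - 130/7, - 68/7,168/5, 747/16,59, 209, 266, 393, 759, 897]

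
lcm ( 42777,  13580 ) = 855540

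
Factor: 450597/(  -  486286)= - 2^ ( - 1 )*3^1  *7^1*19^( -1) * 43^1 * 67^(  -  1)*191^( - 1 )*499^1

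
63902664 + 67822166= 131724830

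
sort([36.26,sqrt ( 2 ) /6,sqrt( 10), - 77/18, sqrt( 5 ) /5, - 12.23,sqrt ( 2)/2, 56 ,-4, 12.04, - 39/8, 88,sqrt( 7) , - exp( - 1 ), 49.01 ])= [ - 12.23, - 39/8, - 77/18 , - 4, - exp( - 1 ), sqrt(2)/6,sqrt(5) /5 , sqrt(2 )/2 , sqrt(7),sqrt(10),  12.04,36.26,49.01, 56 , 88 ]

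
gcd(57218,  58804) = 122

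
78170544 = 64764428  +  13406116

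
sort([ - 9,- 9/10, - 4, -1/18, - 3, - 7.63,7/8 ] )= [ - 9 , -7.63, - 4, - 3, - 9/10, - 1/18,7/8] 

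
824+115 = 939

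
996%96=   36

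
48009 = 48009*1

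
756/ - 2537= - 756/2537 = -  0.30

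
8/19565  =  8/19565 = 0.00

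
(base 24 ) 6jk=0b111101011100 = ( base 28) 50C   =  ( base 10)3932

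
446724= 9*49636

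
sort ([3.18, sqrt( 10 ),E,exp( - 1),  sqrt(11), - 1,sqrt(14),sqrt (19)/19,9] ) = [ -1,sqrt(19)/19,exp(  -  1),E, sqrt(10) , 3.18,  sqrt( 11),sqrt(14), 9 ]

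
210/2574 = 35/429 = 0.08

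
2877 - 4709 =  - 1832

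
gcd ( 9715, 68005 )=9715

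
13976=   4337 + 9639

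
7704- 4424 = 3280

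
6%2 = 0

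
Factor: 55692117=3^4*13^1*52889^1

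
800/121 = 6+74/121 = 6.61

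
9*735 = 6615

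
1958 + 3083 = 5041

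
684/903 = 228/301 = 0.76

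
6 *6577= 39462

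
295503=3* 98501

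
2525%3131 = 2525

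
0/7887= 0 =0.00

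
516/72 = 7 + 1/6 = 7.17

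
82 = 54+28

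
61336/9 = 61336/9  =  6815.11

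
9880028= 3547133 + 6332895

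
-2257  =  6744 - 9001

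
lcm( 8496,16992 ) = 16992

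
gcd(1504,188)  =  188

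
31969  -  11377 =20592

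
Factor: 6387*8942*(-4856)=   - 277338562224 = - 2^4 *3^1*17^1*263^1 * 607^1*2129^1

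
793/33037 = 793/33037 = 0.02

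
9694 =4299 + 5395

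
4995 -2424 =2571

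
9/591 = 3/197 = 0.02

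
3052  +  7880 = 10932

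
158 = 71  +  87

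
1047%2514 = 1047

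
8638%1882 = 1110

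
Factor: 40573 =13^1 *3121^1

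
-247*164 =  - 40508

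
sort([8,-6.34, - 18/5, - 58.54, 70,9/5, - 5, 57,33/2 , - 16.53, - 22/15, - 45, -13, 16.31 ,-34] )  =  [ - 58.54,  -  45,-34, - 16.53, - 13, - 6.34,-5,  -  18/5, - 22/15, 9/5,8  ,  16.31,33/2,57,70 ]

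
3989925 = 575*6939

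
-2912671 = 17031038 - 19943709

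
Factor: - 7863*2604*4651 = - 2^2 * 3^2*7^1*31^1*2621^1*4651^1 = - 95230397052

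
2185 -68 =2117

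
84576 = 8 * 10572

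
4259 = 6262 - 2003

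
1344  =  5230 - 3886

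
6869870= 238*28865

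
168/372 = 14/31 = 0.45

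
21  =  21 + 0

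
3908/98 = 39 + 43/49= 39.88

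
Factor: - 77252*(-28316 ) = 2^4*7^1*31^1 * 89^1*7079^1=2187467632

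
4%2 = 0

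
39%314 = 39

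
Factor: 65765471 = 59^1*149^1 * 7481^1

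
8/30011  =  8/30011 = 0.00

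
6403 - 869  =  5534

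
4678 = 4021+657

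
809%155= 34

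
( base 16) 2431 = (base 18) 1aad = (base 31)9jr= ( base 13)42a9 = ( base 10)9265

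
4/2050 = 2/1025  =  0.00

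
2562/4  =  1281/2 = 640.50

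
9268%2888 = 604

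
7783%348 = 127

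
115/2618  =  115/2618 =0.04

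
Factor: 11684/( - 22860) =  -3^( - 2 )*5^(- 1) * 23^1 = - 23/45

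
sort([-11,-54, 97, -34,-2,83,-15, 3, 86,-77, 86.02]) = [- 77,  -  54, - 34, - 15,-11, - 2, 3, 83, 86,86.02, 97]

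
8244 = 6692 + 1552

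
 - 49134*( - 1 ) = 49134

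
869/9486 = 869/9486 = 0.09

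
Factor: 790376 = 2^3 * 31^1*3187^1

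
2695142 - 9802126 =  - 7106984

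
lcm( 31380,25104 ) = 125520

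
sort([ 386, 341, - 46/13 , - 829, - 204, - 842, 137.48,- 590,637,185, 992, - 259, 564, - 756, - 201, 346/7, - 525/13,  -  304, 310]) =[ - 842, - 829, - 756, - 590, - 304, - 259, - 204, - 201 , - 525/13, - 46/13,346/7, 137.48, 185,310,341, 386, 564, 637,992]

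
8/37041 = 8/37041 = 0.00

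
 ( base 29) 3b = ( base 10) 98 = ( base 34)2U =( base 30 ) 38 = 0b1100010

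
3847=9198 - 5351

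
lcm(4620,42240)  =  295680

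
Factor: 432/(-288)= - 3/2  =  - 2^( - 1 )*3^1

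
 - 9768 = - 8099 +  - 1669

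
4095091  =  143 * 28637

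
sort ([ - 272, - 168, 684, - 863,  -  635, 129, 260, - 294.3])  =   [ - 863,-635,-294.3,-272, - 168,129, 260, 684]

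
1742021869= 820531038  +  921490831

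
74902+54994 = 129896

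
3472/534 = 1736/267 = 6.50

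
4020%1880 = 260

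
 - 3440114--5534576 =2094462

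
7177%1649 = 581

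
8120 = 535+7585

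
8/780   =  2/195 =0.01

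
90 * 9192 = 827280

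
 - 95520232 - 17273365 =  - 112793597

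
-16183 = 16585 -32768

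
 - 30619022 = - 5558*5509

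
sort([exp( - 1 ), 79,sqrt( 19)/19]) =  [sqrt( 19)/19, exp( - 1) , 79 ]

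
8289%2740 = 69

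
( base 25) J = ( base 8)23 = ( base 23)j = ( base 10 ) 19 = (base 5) 34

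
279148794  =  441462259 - 162313465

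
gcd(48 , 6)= 6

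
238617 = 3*79539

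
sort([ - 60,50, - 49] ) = [ - 60, - 49, 50]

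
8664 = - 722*( - 12 ) 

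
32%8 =0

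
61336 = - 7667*( - 8 )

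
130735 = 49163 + 81572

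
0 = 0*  41696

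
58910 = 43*1370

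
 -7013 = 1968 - 8981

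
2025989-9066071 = -7040082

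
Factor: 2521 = 2521^1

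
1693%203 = 69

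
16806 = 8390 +8416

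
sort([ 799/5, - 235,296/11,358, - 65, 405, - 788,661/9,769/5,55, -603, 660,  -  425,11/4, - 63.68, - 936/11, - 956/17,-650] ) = [ - 788, - 650,- 603, - 425, - 235, - 936/11, - 65, - 63.68, - 956/17, 11/4, 296/11, 55, 661/9,769/5, 799/5,358,405, 660 ] 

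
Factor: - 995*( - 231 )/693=3^ ( - 1) * 5^1*199^1 = 995/3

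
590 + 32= 622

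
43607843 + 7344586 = 50952429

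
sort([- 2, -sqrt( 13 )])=[ - sqrt( 13), - 2] 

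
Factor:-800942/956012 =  - 2^( - 1)* 17^( - 2 )*827^( - 1)*400471^1=   - 400471/478006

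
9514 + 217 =9731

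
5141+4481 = 9622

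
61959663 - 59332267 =2627396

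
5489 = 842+4647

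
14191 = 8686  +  5505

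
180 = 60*3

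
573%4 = 1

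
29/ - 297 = - 1+268/297= -  0.10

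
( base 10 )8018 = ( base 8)17522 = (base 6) 101042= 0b1111101010010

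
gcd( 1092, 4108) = 52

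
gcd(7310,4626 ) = 2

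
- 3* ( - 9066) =27198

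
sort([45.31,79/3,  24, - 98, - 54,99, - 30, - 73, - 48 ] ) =[-98, - 73, - 54, - 48, - 30  ,  24 , 79/3, 45.31,99]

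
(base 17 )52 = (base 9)106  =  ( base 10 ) 87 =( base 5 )322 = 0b1010111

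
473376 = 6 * 78896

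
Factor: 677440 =2^6 * 5^1 * 29^1*73^1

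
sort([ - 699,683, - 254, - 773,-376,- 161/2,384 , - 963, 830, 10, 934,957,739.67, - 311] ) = [ -963, - 773, - 699, - 376  ,  -  311, - 254, - 161/2 , 10,384, 683 , 739.67, 830,934,957] 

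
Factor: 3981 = 3^1 *1327^1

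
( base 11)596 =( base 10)710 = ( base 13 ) 428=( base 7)2033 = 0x2c6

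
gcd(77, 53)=1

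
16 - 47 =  - 31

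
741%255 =231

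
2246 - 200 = 2046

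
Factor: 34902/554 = 63 = 3^2*7^1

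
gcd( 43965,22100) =5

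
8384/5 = 8384/5 = 1676.80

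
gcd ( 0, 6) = 6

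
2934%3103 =2934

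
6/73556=3/36778 = 0.00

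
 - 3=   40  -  43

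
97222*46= 4472212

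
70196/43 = 70196/43= 1632.47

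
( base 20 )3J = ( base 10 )79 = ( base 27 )2P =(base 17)4B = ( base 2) 1001111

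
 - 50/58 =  - 1 + 4/29 = - 0.86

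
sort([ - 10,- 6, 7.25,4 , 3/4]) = [-10,  -  6, 3/4,4, 7.25]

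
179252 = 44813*4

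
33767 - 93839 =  - 60072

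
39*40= 1560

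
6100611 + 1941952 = 8042563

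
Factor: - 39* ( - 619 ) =24141 = 3^1*13^1*619^1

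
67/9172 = 67/9172 = 0.01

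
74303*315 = 23405445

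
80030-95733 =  - 15703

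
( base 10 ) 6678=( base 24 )BE6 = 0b1101000010110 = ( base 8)15026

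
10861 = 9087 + 1774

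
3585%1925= 1660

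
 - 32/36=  - 8/9 =- 0.89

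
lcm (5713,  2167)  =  62843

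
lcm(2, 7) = 14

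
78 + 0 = 78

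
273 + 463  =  736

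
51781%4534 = 1907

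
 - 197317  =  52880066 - 53077383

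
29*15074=437146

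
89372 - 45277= 44095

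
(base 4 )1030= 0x4C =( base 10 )76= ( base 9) 84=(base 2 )1001100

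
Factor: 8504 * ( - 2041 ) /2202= -2^2*3^( - 1 )*13^1*157^1*367^( - 1)*1063^1 = - 8678332/1101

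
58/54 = 29/27 = 1.07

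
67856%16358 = 2424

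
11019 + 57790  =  68809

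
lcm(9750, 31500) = 409500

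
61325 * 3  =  183975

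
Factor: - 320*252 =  -2^8*3^2*5^1*7^1 = -80640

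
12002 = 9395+2607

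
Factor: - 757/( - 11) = 11^(-1)*757^1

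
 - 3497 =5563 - 9060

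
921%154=151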